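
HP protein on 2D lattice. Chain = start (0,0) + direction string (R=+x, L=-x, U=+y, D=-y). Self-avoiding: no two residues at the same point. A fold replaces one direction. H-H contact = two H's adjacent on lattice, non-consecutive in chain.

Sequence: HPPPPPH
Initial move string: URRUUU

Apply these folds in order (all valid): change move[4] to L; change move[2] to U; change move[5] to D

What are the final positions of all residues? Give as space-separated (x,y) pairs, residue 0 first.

Initial moves: URRUUU
Fold: move[4]->L => URRULU (positions: [(0, 0), (0, 1), (1, 1), (2, 1), (2, 2), (1, 2), (1, 3)])
Fold: move[2]->U => URUULU (positions: [(0, 0), (0, 1), (1, 1), (1, 2), (1, 3), (0, 3), (0, 4)])
Fold: move[5]->D => URUULD (positions: [(0, 0), (0, 1), (1, 1), (1, 2), (1, 3), (0, 3), (0, 2)])

Answer: (0,0) (0,1) (1,1) (1,2) (1,3) (0,3) (0,2)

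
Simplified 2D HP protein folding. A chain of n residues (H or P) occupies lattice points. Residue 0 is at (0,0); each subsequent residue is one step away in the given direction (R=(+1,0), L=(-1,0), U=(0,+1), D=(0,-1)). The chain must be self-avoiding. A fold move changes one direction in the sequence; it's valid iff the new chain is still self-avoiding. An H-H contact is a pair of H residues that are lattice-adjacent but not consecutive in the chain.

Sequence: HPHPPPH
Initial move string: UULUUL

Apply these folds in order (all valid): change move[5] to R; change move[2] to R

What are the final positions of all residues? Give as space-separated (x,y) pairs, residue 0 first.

Initial moves: UULUUL
Fold: move[5]->R => UULUUR (positions: [(0, 0), (0, 1), (0, 2), (-1, 2), (-1, 3), (-1, 4), (0, 4)])
Fold: move[2]->R => UURUUR (positions: [(0, 0), (0, 1), (0, 2), (1, 2), (1, 3), (1, 4), (2, 4)])

Answer: (0,0) (0,1) (0,2) (1,2) (1,3) (1,4) (2,4)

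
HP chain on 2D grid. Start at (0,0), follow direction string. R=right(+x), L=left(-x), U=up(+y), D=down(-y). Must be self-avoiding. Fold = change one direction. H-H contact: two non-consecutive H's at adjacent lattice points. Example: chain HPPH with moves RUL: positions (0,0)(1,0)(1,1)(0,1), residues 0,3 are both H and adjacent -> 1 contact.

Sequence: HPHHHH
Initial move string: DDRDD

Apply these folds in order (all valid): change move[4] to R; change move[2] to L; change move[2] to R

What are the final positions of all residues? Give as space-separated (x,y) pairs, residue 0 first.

Initial moves: DDRDD
Fold: move[4]->R => DDRDR (positions: [(0, 0), (0, -1), (0, -2), (1, -2), (1, -3), (2, -3)])
Fold: move[2]->L => DDLDR (positions: [(0, 0), (0, -1), (0, -2), (-1, -2), (-1, -3), (0, -3)])
Fold: move[2]->R => DDRDR (positions: [(0, 0), (0, -1), (0, -2), (1, -2), (1, -3), (2, -3)])

Answer: (0,0) (0,-1) (0,-2) (1,-2) (1,-3) (2,-3)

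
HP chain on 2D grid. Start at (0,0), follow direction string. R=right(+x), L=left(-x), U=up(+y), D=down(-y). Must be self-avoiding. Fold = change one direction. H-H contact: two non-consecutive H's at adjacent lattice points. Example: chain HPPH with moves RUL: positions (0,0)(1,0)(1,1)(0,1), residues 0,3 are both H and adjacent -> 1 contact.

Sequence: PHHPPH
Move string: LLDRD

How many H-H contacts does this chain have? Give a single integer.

Positions: [(0, 0), (-1, 0), (-2, 0), (-2, -1), (-1, -1), (-1, -2)]
No H-H contacts found.

Answer: 0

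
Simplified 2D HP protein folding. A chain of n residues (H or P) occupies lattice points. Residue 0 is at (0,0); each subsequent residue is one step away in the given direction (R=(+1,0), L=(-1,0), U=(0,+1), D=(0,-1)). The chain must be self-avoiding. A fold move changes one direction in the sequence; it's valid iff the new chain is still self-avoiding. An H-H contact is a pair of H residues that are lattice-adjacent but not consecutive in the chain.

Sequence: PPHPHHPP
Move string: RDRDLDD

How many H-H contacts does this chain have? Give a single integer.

Positions: [(0, 0), (1, 0), (1, -1), (2, -1), (2, -2), (1, -2), (1, -3), (1, -4)]
H-H contact: residue 2 @(1,-1) - residue 5 @(1, -2)

Answer: 1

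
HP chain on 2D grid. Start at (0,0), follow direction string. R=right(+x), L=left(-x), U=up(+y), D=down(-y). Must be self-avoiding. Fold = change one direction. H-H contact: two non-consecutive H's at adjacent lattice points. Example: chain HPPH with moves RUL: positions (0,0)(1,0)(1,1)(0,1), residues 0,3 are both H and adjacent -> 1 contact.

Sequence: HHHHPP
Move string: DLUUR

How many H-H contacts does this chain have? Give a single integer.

Positions: [(0, 0), (0, -1), (-1, -1), (-1, 0), (-1, 1), (0, 1)]
H-H contact: residue 0 @(0,0) - residue 3 @(-1, 0)

Answer: 1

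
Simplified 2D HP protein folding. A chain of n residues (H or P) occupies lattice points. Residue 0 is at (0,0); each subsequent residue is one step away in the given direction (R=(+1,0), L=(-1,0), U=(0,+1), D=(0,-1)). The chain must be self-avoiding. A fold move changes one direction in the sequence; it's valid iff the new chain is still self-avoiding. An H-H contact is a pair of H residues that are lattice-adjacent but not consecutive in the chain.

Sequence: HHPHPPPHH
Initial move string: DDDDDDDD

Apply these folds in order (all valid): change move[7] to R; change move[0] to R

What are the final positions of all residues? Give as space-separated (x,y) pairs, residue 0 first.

Initial moves: DDDDDDDD
Fold: move[7]->R => DDDDDDDR (positions: [(0, 0), (0, -1), (0, -2), (0, -3), (0, -4), (0, -5), (0, -6), (0, -7), (1, -7)])
Fold: move[0]->R => RDDDDDDR (positions: [(0, 0), (1, 0), (1, -1), (1, -2), (1, -3), (1, -4), (1, -5), (1, -6), (2, -6)])

Answer: (0,0) (1,0) (1,-1) (1,-2) (1,-3) (1,-4) (1,-5) (1,-6) (2,-6)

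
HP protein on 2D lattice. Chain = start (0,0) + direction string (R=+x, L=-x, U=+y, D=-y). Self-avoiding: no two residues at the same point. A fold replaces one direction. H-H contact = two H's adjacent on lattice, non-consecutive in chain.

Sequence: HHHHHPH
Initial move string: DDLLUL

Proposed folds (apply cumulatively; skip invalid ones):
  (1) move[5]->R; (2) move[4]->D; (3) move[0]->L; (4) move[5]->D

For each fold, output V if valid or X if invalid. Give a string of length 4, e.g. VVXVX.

Initial: DDLLUL -> [(0, 0), (0, -1), (0, -2), (-1, -2), (-2, -2), (-2, -1), (-3, -1)]
Fold 1: move[5]->R => DDLLUR VALID
Fold 2: move[4]->D => DDLLDR VALID
Fold 3: move[0]->L => LDLLDR VALID
Fold 4: move[5]->D => LDLLDD VALID

Answer: VVVV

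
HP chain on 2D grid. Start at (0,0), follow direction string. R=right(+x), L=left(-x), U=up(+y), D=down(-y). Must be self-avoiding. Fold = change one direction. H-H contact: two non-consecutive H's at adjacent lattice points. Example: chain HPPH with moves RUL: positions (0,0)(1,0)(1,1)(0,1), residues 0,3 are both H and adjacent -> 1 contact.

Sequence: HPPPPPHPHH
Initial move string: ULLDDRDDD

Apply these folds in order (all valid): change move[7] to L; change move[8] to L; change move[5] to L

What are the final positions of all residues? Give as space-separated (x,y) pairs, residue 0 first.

Answer: (0,0) (0,1) (-1,1) (-2,1) (-2,0) (-2,-1) (-3,-1) (-3,-2) (-4,-2) (-5,-2)

Derivation:
Initial moves: ULLDDRDDD
Fold: move[7]->L => ULLDDRDLD (positions: [(0, 0), (0, 1), (-1, 1), (-2, 1), (-2, 0), (-2, -1), (-1, -1), (-1, -2), (-2, -2), (-2, -3)])
Fold: move[8]->L => ULLDDRDLL (positions: [(0, 0), (0, 1), (-1, 1), (-2, 1), (-2, 0), (-2, -1), (-1, -1), (-1, -2), (-2, -2), (-3, -2)])
Fold: move[5]->L => ULLDDLDLL (positions: [(0, 0), (0, 1), (-1, 1), (-2, 1), (-2, 0), (-2, -1), (-3, -1), (-3, -2), (-4, -2), (-5, -2)])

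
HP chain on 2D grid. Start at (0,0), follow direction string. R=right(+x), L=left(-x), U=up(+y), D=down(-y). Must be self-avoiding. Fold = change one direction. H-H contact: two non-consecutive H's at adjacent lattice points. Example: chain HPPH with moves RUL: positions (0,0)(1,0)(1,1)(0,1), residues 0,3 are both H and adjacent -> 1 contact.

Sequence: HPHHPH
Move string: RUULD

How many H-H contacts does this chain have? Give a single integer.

Positions: [(0, 0), (1, 0), (1, 1), (1, 2), (0, 2), (0, 1)]
H-H contact: residue 0 @(0,0) - residue 5 @(0, 1)
H-H contact: residue 2 @(1,1) - residue 5 @(0, 1)

Answer: 2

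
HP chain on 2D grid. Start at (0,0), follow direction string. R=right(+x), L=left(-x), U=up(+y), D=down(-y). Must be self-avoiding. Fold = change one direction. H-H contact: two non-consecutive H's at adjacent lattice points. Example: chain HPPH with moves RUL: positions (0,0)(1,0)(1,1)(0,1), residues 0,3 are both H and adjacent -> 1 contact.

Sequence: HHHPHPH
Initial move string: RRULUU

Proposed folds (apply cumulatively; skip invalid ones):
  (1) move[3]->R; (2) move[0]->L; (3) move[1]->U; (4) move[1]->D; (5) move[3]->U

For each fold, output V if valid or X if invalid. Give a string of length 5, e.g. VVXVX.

Initial: RRULUU -> [(0, 0), (1, 0), (2, 0), (2, 1), (1, 1), (1, 2), (1, 3)]
Fold 1: move[3]->R => RRURUU VALID
Fold 2: move[0]->L => LRURUU INVALID (collision), skipped
Fold 3: move[1]->U => RUURUU VALID
Fold 4: move[1]->D => RDURUU INVALID (collision), skipped
Fold 5: move[3]->U => RUUUUU VALID

Answer: VXVXV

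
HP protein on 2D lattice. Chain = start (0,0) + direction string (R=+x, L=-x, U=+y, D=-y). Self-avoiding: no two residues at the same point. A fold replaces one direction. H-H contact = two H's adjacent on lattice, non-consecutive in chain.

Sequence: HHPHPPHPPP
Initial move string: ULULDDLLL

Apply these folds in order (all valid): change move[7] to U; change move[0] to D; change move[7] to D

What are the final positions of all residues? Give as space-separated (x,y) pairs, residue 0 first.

Initial moves: ULULDDLLL
Fold: move[7]->U => ULULDDLUL (positions: [(0, 0), (0, 1), (-1, 1), (-1, 2), (-2, 2), (-2, 1), (-2, 0), (-3, 0), (-3, 1), (-4, 1)])
Fold: move[0]->D => DLULDDLUL (positions: [(0, 0), (0, -1), (-1, -1), (-1, 0), (-2, 0), (-2, -1), (-2, -2), (-3, -2), (-3, -1), (-4, -1)])
Fold: move[7]->D => DLULDDLDL (positions: [(0, 0), (0, -1), (-1, -1), (-1, 0), (-2, 0), (-2, -1), (-2, -2), (-3, -2), (-3, -3), (-4, -3)])

Answer: (0,0) (0,-1) (-1,-1) (-1,0) (-2,0) (-2,-1) (-2,-2) (-3,-2) (-3,-3) (-4,-3)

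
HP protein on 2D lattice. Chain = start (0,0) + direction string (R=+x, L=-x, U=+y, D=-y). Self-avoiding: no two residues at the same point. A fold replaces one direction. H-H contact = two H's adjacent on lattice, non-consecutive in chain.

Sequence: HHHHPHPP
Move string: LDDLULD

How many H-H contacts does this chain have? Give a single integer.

Answer: 1

Derivation:
Positions: [(0, 0), (-1, 0), (-1, -1), (-1, -2), (-2, -2), (-2, -1), (-3, -1), (-3, -2)]
H-H contact: residue 2 @(-1,-1) - residue 5 @(-2, -1)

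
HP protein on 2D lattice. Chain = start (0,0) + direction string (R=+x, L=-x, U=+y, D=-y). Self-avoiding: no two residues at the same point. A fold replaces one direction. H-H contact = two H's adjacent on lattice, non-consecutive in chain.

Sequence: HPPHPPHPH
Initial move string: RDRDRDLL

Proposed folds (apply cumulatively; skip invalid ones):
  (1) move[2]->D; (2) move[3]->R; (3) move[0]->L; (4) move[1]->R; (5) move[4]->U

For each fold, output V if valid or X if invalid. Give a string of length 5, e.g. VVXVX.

Initial: RDRDRDLL -> [(0, 0), (1, 0), (1, -1), (2, -1), (2, -2), (3, -2), (3, -3), (2, -3), (1, -3)]
Fold 1: move[2]->D => RDDDRDLL VALID
Fold 2: move[3]->R => RDDRRDLL VALID
Fold 3: move[0]->L => LDDRRDLL VALID
Fold 4: move[1]->R => LRDRRDLL INVALID (collision), skipped
Fold 5: move[4]->U => LDDRUDLL INVALID (collision), skipped

Answer: VVVXX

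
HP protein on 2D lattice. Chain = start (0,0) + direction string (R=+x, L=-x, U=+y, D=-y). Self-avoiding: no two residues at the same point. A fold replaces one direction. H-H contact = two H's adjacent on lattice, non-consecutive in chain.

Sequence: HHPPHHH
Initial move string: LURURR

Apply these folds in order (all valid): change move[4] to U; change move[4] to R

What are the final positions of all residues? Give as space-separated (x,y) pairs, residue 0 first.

Answer: (0,0) (-1,0) (-1,1) (0,1) (0,2) (1,2) (2,2)

Derivation:
Initial moves: LURURR
Fold: move[4]->U => LURUUR (positions: [(0, 0), (-1, 0), (-1, 1), (0, 1), (0, 2), (0, 3), (1, 3)])
Fold: move[4]->R => LURURR (positions: [(0, 0), (-1, 0), (-1, 1), (0, 1), (0, 2), (1, 2), (2, 2)])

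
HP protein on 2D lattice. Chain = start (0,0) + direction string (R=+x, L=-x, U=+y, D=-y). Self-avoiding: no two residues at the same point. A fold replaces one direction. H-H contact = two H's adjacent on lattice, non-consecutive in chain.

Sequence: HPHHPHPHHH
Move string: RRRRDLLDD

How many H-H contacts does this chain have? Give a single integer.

Positions: [(0, 0), (1, 0), (2, 0), (3, 0), (4, 0), (4, -1), (3, -1), (2, -1), (2, -2), (2, -3)]
H-H contact: residue 2 @(2,0) - residue 7 @(2, -1)

Answer: 1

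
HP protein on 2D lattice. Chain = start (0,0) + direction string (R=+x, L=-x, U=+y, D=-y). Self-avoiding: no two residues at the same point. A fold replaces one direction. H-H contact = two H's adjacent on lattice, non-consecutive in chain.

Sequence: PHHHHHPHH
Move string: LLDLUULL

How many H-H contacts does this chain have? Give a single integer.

Positions: [(0, 0), (-1, 0), (-2, 0), (-2, -1), (-3, -1), (-3, 0), (-3, 1), (-4, 1), (-5, 1)]
H-H contact: residue 2 @(-2,0) - residue 5 @(-3, 0)

Answer: 1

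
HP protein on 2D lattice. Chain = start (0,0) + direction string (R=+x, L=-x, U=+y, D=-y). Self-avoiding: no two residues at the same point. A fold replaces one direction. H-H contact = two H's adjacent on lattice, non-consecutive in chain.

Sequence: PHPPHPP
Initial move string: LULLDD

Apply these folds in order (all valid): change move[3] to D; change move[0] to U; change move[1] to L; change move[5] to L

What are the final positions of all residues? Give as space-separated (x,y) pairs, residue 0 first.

Initial moves: LULLDD
Fold: move[3]->D => LULDDD (positions: [(0, 0), (-1, 0), (-1, 1), (-2, 1), (-2, 0), (-2, -1), (-2, -2)])
Fold: move[0]->U => UULDDD (positions: [(0, 0), (0, 1), (0, 2), (-1, 2), (-1, 1), (-1, 0), (-1, -1)])
Fold: move[1]->L => ULLDDD (positions: [(0, 0), (0, 1), (-1, 1), (-2, 1), (-2, 0), (-2, -1), (-2, -2)])
Fold: move[5]->L => ULLDDL (positions: [(0, 0), (0, 1), (-1, 1), (-2, 1), (-2, 0), (-2, -1), (-3, -1)])

Answer: (0,0) (0,1) (-1,1) (-2,1) (-2,0) (-2,-1) (-3,-1)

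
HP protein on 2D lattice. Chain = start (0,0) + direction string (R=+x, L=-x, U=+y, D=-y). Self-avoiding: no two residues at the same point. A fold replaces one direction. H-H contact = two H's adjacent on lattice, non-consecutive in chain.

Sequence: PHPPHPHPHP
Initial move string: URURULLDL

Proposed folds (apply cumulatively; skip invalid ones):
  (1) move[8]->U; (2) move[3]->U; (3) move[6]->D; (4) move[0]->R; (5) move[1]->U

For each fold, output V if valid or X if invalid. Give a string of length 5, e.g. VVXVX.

Answer: XVVVV

Derivation:
Initial: URURULLDL -> [(0, 0), (0, 1), (1, 1), (1, 2), (2, 2), (2, 3), (1, 3), (0, 3), (0, 2), (-1, 2)]
Fold 1: move[8]->U => URURULLDU INVALID (collision), skipped
Fold 2: move[3]->U => URUUULLDL VALID
Fold 3: move[6]->D => URUUULDDL VALID
Fold 4: move[0]->R => RRUUULDDL VALID
Fold 5: move[1]->U => RUUUULDDL VALID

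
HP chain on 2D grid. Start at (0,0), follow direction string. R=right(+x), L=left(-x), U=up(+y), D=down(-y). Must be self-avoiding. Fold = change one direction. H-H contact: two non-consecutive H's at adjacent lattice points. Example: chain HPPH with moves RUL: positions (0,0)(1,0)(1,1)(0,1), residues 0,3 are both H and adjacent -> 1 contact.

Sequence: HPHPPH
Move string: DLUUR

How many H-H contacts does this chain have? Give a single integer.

Positions: [(0, 0), (0, -1), (-1, -1), (-1, 0), (-1, 1), (0, 1)]
H-H contact: residue 0 @(0,0) - residue 5 @(0, 1)

Answer: 1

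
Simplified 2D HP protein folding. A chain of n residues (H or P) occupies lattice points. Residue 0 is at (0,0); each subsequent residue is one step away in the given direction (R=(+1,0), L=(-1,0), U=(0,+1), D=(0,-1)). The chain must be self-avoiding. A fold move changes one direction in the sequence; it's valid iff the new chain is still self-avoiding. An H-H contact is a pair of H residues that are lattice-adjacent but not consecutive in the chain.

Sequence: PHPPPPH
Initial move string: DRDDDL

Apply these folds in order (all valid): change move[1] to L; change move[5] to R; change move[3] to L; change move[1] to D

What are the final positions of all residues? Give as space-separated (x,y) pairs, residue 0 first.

Initial moves: DRDDDL
Fold: move[1]->L => DLDDDL (positions: [(0, 0), (0, -1), (-1, -1), (-1, -2), (-1, -3), (-1, -4), (-2, -4)])
Fold: move[5]->R => DLDDDR (positions: [(0, 0), (0, -1), (-1, -1), (-1, -2), (-1, -3), (-1, -4), (0, -4)])
Fold: move[3]->L => DLDLDR (positions: [(0, 0), (0, -1), (-1, -1), (-1, -2), (-2, -2), (-2, -3), (-1, -3)])
Fold: move[1]->D => DDDLDR (positions: [(0, 0), (0, -1), (0, -2), (0, -3), (-1, -3), (-1, -4), (0, -4)])

Answer: (0,0) (0,-1) (0,-2) (0,-3) (-1,-3) (-1,-4) (0,-4)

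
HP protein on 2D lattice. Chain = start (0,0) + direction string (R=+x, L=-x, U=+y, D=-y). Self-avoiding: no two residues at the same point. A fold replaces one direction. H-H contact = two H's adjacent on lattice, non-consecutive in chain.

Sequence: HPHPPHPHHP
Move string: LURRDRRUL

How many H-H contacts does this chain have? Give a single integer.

Positions: [(0, 0), (-1, 0), (-1, 1), (0, 1), (1, 1), (1, 0), (2, 0), (3, 0), (3, 1), (2, 1)]
H-H contact: residue 0 @(0,0) - residue 5 @(1, 0)

Answer: 1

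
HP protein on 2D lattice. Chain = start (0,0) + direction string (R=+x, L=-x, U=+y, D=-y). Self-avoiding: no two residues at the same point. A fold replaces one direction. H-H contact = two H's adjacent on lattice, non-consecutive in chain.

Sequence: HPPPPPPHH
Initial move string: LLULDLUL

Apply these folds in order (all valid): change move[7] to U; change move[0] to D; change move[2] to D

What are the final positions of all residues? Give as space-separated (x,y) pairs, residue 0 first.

Answer: (0,0) (0,-1) (-1,-1) (-1,-2) (-2,-2) (-2,-3) (-3,-3) (-3,-2) (-3,-1)

Derivation:
Initial moves: LLULDLUL
Fold: move[7]->U => LLULDLUU (positions: [(0, 0), (-1, 0), (-2, 0), (-2, 1), (-3, 1), (-3, 0), (-4, 0), (-4, 1), (-4, 2)])
Fold: move[0]->D => DLULDLUU (positions: [(0, 0), (0, -1), (-1, -1), (-1, 0), (-2, 0), (-2, -1), (-3, -1), (-3, 0), (-3, 1)])
Fold: move[2]->D => DLDLDLUU (positions: [(0, 0), (0, -1), (-1, -1), (-1, -2), (-2, -2), (-2, -3), (-3, -3), (-3, -2), (-3, -1)])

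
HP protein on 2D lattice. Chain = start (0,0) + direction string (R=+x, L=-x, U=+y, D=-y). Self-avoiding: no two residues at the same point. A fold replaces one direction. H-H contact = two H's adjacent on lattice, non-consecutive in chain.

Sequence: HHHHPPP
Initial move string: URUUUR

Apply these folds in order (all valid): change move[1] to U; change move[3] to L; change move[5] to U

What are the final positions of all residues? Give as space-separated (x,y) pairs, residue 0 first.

Answer: (0,0) (0,1) (0,2) (0,3) (-1,3) (-1,4) (-1,5)

Derivation:
Initial moves: URUUUR
Fold: move[1]->U => UUUUUR (positions: [(0, 0), (0, 1), (0, 2), (0, 3), (0, 4), (0, 5), (1, 5)])
Fold: move[3]->L => UUULUR (positions: [(0, 0), (0, 1), (0, 2), (0, 3), (-1, 3), (-1, 4), (0, 4)])
Fold: move[5]->U => UUULUU (positions: [(0, 0), (0, 1), (0, 2), (0, 3), (-1, 3), (-1, 4), (-1, 5)])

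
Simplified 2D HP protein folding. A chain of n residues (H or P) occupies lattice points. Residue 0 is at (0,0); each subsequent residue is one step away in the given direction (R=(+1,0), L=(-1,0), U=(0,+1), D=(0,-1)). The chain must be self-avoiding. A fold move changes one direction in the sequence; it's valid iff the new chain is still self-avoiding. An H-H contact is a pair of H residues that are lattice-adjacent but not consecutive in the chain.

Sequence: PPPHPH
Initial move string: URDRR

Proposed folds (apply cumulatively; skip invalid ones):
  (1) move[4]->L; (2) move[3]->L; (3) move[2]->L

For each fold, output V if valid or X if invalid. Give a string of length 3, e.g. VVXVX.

Answer: XXX

Derivation:
Initial: URDRR -> [(0, 0), (0, 1), (1, 1), (1, 0), (2, 0), (3, 0)]
Fold 1: move[4]->L => URDRL INVALID (collision), skipped
Fold 2: move[3]->L => URDLR INVALID (collision), skipped
Fold 3: move[2]->L => URLRR INVALID (collision), skipped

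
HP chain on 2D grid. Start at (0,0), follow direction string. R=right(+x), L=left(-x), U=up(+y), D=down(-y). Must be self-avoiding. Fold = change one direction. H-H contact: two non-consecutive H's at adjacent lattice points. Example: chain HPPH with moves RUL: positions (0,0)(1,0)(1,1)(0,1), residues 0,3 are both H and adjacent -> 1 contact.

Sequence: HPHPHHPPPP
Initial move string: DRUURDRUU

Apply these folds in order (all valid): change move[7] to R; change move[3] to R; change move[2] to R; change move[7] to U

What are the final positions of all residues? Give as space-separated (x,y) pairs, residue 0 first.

Initial moves: DRUURDRUU
Fold: move[7]->R => DRUURDRRU (positions: [(0, 0), (0, -1), (1, -1), (1, 0), (1, 1), (2, 1), (2, 0), (3, 0), (4, 0), (4, 1)])
Fold: move[3]->R => DRURRDRRU (positions: [(0, 0), (0, -1), (1, -1), (1, 0), (2, 0), (3, 0), (3, -1), (4, -1), (5, -1), (5, 0)])
Fold: move[2]->R => DRRRRDRRU (positions: [(0, 0), (0, -1), (1, -1), (2, -1), (3, -1), (4, -1), (4, -2), (5, -2), (6, -2), (6, -1)])
Fold: move[7]->U => DRRRRDRUU (positions: [(0, 0), (0, -1), (1, -1), (2, -1), (3, -1), (4, -1), (4, -2), (5, -2), (5, -1), (5, 0)])

Answer: (0,0) (0,-1) (1,-1) (2,-1) (3,-1) (4,-1) (4,-2) (5,-2) (5,-1) (5,0)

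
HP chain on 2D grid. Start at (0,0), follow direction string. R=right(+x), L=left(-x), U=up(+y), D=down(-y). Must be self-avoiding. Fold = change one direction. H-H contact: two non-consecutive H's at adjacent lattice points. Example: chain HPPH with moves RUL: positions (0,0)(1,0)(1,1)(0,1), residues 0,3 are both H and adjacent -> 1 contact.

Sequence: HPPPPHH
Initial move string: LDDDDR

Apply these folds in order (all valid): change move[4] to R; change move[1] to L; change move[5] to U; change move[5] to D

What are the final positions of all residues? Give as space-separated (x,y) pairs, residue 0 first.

Answer: (0,0) (-1,0) (-2,0) (-2,-1) (-2,-2) (-1,-2) (-1,-3)

Derivation:
Initial moves: LDDDDR
Fold: move[4]->R => LDDDRR (positions: [(0, 0), (-1, 0), (-1, -1), (-1, -2), (-1, -3), (0, -3), (1, -3)])
Fold: move[1]->L => LLDDRR (positions: [(0, 0), (-1, 0), (-2, 0), (-2, -1), (-2, -2), (-1, -2), (0, -2)])
Fold: move[5]->U => LLDDRU (positions: [(0, 0), (-1, 0), (-2, 0), (-2, -1), (-2, -2), (-1, -2), (-1, -1)])
Fold: move[5]->D => LLDDRD (positions: [(0, 0), (-1, 0), (-2, 0), (-2, -1), (-2, -2), (-1, -2), (-1, -3)])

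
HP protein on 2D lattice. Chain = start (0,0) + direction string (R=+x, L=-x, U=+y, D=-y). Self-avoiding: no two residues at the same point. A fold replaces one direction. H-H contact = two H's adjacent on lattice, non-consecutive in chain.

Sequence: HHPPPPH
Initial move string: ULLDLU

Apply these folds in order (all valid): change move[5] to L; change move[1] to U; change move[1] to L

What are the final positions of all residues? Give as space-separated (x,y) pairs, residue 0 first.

Answer: (0,0) (0,1) (-1,1) (-2,1) (-2,0) (-3,0) (-4,0)

Derivation:
Initial moves: ULLDLU
Fold: move[5]->L => ULLDLL (positions: [(0, 0), (0, 1), (-1, 1), (-2, 1), (-2, 0), (-3, 0), (-4, 0)])
Fold: move[1]->U => UULDLL (positions: [(0, 0), (0, 1), (0, 2), (-1, 2), (-1, 1), (-2, 1), (-3, 1)])
Fold: move[1]->L => ULLDLL (positions: [(0, 0), (0, 1), (-1, 1), (-2, 1), (-2, 0), (-3, 0), (-4, 0)])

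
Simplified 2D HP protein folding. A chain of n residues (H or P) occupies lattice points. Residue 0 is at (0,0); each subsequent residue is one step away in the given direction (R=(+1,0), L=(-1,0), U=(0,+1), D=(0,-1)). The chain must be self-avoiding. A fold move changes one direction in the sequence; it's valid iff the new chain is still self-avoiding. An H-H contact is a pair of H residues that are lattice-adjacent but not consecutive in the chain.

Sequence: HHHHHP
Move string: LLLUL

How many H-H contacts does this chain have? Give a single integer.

Answer: 0

Derivation:
Positions: [(0, 0), (-1, 0), (-2, 0), (-3, 0), (-3, 1), (-4, 1)]
No H-H contacts found.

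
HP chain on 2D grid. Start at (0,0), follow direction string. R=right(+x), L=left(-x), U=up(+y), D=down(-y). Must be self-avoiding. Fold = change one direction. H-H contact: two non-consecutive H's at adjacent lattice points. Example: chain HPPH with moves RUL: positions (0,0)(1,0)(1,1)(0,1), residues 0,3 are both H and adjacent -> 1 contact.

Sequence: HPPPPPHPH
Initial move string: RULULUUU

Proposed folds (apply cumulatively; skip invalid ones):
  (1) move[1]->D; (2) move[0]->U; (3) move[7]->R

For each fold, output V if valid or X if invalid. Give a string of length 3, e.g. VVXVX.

Initial: RULULUUU -> [(0, 0), (1, 0), (1, 1), (0, 1), (0, 2), (-1, 2), (-1, 3), (-1, 4), (-1, 5)]
Fold 1: move[1]->D => RDLULUUU INVALID (collision), skipped
Fold 2: move[0]->U => UULULUUU VALID
Fold 3: move[7]->R => UULULUUR VALID

Answer: XVV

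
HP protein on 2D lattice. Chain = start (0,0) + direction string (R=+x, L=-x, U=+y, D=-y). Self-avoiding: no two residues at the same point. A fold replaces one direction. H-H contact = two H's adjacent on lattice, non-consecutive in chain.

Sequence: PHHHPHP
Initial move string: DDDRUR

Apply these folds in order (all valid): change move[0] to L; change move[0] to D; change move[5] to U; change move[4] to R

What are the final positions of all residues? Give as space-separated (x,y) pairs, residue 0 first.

Answer: (0,0) (0,-1) (0,-2) (0,-3) (1,-3) (2,-3) (2,-2)

Derivation:
Initial moves: DDDRUR
Fold: move[0]->L => LDDRUR (positions: [(0, 0), (-1, 0), (-1, -1), (-1, -2), (0, -2), (0, -1), (1, -1)])
Fold: move[0]->D => DDDRUR (positions: [(0, 0), (0, -1), (0, -2), (0, -3), (1, -3), (1, -2), (2, -2)])
Fold: move[5]->U => DDDRUU (positions: [(0, 0), (0, -1), (0, -2), (0, -3), (1, -3), (1, -2), (1, -1)])
Fold: move[4]->R => DDDRRU (positions: [(0, 0), (0, -1), (0, -2), (0, -3), (1, -3), (2, -3), (2, -2)])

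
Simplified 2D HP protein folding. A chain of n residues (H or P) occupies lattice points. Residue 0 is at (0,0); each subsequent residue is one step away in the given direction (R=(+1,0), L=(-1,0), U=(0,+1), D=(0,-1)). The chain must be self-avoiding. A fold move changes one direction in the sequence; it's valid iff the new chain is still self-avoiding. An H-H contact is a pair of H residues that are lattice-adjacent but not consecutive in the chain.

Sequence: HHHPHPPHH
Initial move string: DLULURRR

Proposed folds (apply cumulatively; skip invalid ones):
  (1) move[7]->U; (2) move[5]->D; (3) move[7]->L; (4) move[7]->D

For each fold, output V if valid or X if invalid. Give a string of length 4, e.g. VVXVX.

Initial: DLULURRR -> [(0, 0), (0, -1), (-1, -1), (-1, 0), (-2, 0), (-2, 1), (-1, 1), (0, 1), (1, 1)]
Fold 1: move[7]->U => DLULURRU VALID
Fold 2: move[5]->D => DLULUDRU INVALID (collision), skipped
Fold 3: move[7]->L => DLULURRL INVALID (collision), skipped
Fold 4: move[7]->D => DLULURRD INVALID (collision), skipped

Answer: VXXX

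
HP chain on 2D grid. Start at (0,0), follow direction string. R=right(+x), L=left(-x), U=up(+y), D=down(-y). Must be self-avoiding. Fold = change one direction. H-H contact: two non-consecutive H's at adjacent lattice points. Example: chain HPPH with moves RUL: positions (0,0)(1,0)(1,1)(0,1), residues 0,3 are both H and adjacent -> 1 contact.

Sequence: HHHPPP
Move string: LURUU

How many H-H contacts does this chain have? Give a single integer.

Answer: 0

Derivation:
Positions: [(0, 0), (-1, 0), (-1, 1), (0, 1), (0, 2), (0, 3)]
No H-H contacts found.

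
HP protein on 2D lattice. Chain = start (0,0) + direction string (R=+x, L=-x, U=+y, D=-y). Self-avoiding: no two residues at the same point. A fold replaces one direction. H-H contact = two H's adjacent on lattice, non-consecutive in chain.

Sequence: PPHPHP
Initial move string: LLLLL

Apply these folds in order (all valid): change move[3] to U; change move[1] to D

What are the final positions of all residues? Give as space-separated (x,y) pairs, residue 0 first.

Answer: (0,0) (-1,0) (-1,-1) (-2,-1) (-2,0) (-3,0)

Derivation:
Initial moves: LLLLL
Fold: move[3]->U => LLLUL (positions: [(0, 0), (-1, 0), (-2, 0), (-3, 0), (-3, 1), (-4, 1)])
Fold: move[1]->D => LDLUL (positions: [(0, 0), (-1, 0), (-1, -1), (-2, -1), (-2, 0), (-3, 0)])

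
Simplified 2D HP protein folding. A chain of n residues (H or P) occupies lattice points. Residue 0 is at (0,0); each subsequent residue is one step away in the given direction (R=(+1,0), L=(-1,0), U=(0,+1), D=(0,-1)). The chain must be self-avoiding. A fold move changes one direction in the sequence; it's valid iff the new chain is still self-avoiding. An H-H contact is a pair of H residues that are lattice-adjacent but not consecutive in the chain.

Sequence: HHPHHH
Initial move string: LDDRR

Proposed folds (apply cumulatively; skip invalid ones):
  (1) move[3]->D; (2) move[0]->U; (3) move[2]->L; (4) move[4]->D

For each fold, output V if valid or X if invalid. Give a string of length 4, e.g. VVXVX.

Initial: LDDRR -> [(0, 0), (-1, 0), (-1, -1), (-1, -2), (0, -2), (1, -2)]
Fold 1: move[3]->D => LDDDR VALID
Fold 2: move[0]->U => UDDDR INVALID (collision), skipped
Fold 3: move[2]->L => LDLDR VALID
Fold 4: move[4]->D => LDLDD VALID

Answer: VXVV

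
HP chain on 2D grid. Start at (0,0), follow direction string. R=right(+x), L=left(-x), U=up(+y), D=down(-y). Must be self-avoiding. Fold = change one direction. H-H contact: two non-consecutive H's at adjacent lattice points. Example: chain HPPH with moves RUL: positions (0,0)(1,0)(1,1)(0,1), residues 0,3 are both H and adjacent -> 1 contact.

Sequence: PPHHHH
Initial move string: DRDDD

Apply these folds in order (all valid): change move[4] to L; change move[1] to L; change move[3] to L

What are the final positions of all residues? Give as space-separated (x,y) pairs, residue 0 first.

Initial moves: DRDDD
Fold: move[4]->L => DRDDL (positions: [(0, 0), (0, -1), (1, -1), (1, -2), (1, -3), (0, -3)])
Fold: move[1]->L => DLDDL (positions: [(0, 0), (0, -1), (-1, -1), (-1, -2), (-1, -3), (-2, -3)])
Fold: move[3]->L => DLDLL (positions: [(0, 0), (0, -1), (-1, -1), (-1, -2), (-2, -2), (-3, -2)])

Answer: (0,0) (0,-1) (-1,-1) (-1,-2) (-2,-2) (-3,-2)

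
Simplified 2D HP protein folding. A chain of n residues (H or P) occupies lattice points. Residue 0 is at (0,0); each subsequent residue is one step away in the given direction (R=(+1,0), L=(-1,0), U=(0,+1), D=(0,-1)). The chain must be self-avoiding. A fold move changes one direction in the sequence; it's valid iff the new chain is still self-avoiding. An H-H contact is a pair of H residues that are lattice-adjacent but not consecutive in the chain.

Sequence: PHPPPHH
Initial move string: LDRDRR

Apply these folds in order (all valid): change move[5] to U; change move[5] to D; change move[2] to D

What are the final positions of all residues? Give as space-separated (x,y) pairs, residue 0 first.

Initial moves: LDRDRR
Fold: move[5]->U => LDRDRU (positions: [(0, 0), (-1, 0), (-1, -1), (0, -1), (0, -2), (1, -2), (1, -1)])
Fold: move[5]->D => LDRDRD (positions: [(0, 0), (-1, 0), (-1, -1), (0, -1), (0, -2), (1, -2), (1, -3)])
Fold: move[2]->D => LDDDRD (positions: [(0, 0), (-1, 0), (-1, -1), (-1, -2), (-1, -3), (0, -3), (0, -4)])

Answer: (0,0) (-1,0) (-1,-1) (-1,-2) (-1,-3) (0,-3) (0,-4)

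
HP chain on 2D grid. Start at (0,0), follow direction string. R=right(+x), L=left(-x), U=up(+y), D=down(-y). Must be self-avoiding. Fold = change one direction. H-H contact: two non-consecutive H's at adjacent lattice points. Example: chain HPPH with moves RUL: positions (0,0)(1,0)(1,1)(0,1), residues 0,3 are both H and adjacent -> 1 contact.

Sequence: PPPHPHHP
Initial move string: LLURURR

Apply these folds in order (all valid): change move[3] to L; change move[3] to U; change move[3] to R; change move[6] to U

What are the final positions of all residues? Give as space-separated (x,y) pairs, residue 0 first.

Answer: (0,0) (-1,0) (-2,0) (-2,1) (-1,1) (-1,2) (0,2) (0,3)

Derivation:
Initial moves: LLURURR
Fold: move[3]->L => LLULURR (positions: [(0, 0), (-1, 0), (-2, 0), (-2, 1), (-3, 1), (-3, 2), (-2, 2), (-1, 2)])
Fold: move[3]->U => LLUUURR (positions: [(0, 0), (-1, 0), (-2, 0), (-2, 1), (-2, 2), (-2, 3), (-1, 3), (0, 3)])
Fold: move[3]->R => LLURURR (positions: [(0, 0), (-1, 0), (-2, 0), (-2, 1), (-1, 1), (-1, 2), (0, 2), (1, 2)])
Fold: move[6]->U => LLURURU (positions: [(0, 0), (-1, 0), (-2, 0), (-2, 1), (-1, 1), (-1, 2), (0, 2), (0, 3)])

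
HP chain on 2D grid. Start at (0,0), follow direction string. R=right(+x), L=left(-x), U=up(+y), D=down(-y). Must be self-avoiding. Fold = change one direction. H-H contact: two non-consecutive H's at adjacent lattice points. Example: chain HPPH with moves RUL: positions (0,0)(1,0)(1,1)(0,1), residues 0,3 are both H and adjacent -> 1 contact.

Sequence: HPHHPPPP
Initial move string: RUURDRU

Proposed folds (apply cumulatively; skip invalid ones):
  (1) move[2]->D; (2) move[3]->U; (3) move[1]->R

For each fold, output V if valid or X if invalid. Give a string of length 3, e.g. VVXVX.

Initial: RUURDRU -> [(0, 0), (1, 0), (1, 1), (1, 2), (2, 2), (2, 1), (3, 1), (3, 2)]
Fold 1: move[2]->D => RUDRDRU INVALID (collision), skipped
Fold 2: move[3]->U => RUUUDRU INVALID (collision), skipped
Fold 3: move[1]->R => RRURDRU VALID

Answer: XXV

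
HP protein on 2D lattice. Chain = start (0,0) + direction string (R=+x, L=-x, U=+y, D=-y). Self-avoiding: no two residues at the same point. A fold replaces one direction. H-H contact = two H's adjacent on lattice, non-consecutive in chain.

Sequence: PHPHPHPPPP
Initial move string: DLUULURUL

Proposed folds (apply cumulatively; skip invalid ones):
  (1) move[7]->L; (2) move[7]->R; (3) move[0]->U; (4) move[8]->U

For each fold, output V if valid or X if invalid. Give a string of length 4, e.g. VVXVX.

Initial: DLUULURUL -> [(0, 0), (0, -1), (-1, -1), (-1, 0), (-1, 1), (-2, 1), (-2, 2), (-1, 2), (-1, 3), (-2, 3)]
Fold 1: move[7]->L => DLUULURLL INVALID (collision), skipped
Fold 2: move[7]->R => DLUULURRL INVALID (collision), skipped
Fold 3: move[0]->U => ULUULURUL VALID
Fold 4: move[8]->U => ULUULURUU VALID

Answer: XXVV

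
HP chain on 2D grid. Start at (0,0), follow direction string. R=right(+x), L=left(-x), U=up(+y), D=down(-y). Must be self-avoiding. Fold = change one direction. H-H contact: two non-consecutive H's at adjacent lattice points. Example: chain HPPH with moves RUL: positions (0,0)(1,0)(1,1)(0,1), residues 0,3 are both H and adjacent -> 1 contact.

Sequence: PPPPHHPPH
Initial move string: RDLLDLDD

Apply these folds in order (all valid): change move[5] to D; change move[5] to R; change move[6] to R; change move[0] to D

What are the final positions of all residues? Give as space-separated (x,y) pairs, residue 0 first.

Initial moves: RDLLDLDD
Fold: move[5]->D => RDLLDDDD (positions: [(0, 0), (1, 0), (1, -1), (0, -1), (-1, -1), (-1, -2), (-1, -3), (-1, -4), (-1, -5)])
Fold: move[5]->R => RDLLDRDD (positions: [(0, 0), (1, 0), (1, -1), (0, -1), (-1, -1), (-1, -2), (0, -2), (0, -3), (0, -4)])
Fold: move[6]->R => RDLLDRRD (positions: [(0, 0), (1, 0), (1, -1), (0, -1), (-1, -1), (-1, -2), (0, -2), (1, -2), (1, -3)])
Fold: move[0]->D => DDLLDRRD (positions: [(0, 0), (0, -1), (0, -2), (-1, -2), (-2, -2), (-2, -3), (-1, -3), (0, -3), (0, -4)])

Answer: (0,0) (0,-1) (0,-2) (-1,-2) (-2,-2) (-2,-3) (-1,-3) (0,-3) (0,-4)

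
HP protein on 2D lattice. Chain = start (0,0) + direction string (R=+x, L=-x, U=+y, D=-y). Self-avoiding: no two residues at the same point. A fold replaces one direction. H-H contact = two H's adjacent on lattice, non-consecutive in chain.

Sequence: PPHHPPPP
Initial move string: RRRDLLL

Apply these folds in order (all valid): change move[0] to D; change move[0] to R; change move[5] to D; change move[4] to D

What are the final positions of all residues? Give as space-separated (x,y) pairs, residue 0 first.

Answer: (0,0) (1,0) (2,0) (3,0) (3,-1) (3,-2) (3,-3) (2,-3)

Derivation:
Initial moves: RRRDLLL
Fold: move[0]->D => DRRDLLL (positions: [(0, 0), (0, -1), (1, -1), (2, -1), (2, -2), (1, -2), (0, -2), (-1, -2)])
Fold: move[0]->R => RRRDLLL (positions: [(0, 0), (1, 0), (2, 0), (3, 0), (3, -1), (2, -1), (1, -1), (0, -1)])
Fold: move[5]->D => RRRDLDL (positions: [(0, 0), (1, 0), (2, 0), (3, 0), (3, -1), (2, -1), (2, -2), (1, -2)])
Fold: move[4]->D => RRRDDDL (positions: [(0, 0), (1, 0), (2, 0), (3, 0), (3, -1), (3, -2), (3, -3), (2, -3)])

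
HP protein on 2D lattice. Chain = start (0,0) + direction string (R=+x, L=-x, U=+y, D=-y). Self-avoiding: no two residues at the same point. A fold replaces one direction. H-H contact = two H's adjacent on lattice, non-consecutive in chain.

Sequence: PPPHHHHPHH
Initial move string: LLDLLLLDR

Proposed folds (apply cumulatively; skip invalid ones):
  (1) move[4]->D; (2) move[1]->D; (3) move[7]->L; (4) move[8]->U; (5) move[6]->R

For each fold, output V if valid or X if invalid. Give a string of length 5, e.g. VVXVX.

Answer: VVXXX

Derivation:
Initial: LLDLLLLDR -> [(0, 0), (-1, 0), (-2, 0), (-2, -1), (-3, -1), (-4, -1), (-5, -1), (-6, -1), (-6, -2), (-5, -2)]
Fold 1: move[4]->D => LLDLDLLDR VALID
Fold 2: move[1]->D => LDDLDLLDR VALID
Fold 3: move[7]->L => LDDLDLLLR INVALID (collision), skipped
Fold 4: move[8]->U => LDDLDLLDU INVALID (collision), skipped
Fold 5: move[6]->R => LDDLDLRDR INVALID (collision), skipped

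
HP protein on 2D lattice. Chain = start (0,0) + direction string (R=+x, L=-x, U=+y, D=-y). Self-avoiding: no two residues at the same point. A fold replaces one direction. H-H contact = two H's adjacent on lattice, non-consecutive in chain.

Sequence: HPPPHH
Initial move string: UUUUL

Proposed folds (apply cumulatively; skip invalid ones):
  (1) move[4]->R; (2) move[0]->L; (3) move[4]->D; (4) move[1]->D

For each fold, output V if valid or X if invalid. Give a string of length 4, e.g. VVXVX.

Initial: UUUUL -> [(0, 0), (0, 1), (0, 2), (0, 3), (0, 4), (-1, 4)]
Fold 1: move[4]->R => UUUUR VALID
Fold 2: move[0]->L => LUUUR VALID
Fold 3: move[4]->D => LUUUD INVALID (collision), skipped
Fold 4: move[1]->D => LDUUR INVALID (collision), skipped

Answer: VVXX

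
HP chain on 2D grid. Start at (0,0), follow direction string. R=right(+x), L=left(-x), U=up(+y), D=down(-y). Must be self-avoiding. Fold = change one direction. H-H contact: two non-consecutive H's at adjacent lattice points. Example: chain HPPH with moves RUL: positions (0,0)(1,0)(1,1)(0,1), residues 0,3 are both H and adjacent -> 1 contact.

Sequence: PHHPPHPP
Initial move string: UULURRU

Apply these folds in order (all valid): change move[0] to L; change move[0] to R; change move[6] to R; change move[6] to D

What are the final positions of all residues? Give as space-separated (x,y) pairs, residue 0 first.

Initial moves: UULURRU
Fold: move[0]->L => LULURRU (positions: [(0, 0), (-1, 0), (-1, 1), (-2, 1), (-2, 2), (-1, 2), (0, 2), (0, 3)])
Fold: move[0]->R => RULURRU (positions: [(0, 0), (1, 0), (1, 1), (0, 1), (0, 2), (1, 2), (2, 2), (2, 3)])
Fold: move[6]->R => RULURRR (positions: [(0, 0), (1, 0), (1, 1), (0, 1), (0, 2), (1, 2), (2, 2), (3, 2)])
Fold: move[6]->D => RULURRD (positions: [(0, 0), (1, 0), (1, 1), (0, 1), (0, 2), (1, 2), (2, 2), (2, 1)])

Answer: (0,0) (1,0) (1,1) (0,1) (0,2) (1,2) (2,2) (2,1)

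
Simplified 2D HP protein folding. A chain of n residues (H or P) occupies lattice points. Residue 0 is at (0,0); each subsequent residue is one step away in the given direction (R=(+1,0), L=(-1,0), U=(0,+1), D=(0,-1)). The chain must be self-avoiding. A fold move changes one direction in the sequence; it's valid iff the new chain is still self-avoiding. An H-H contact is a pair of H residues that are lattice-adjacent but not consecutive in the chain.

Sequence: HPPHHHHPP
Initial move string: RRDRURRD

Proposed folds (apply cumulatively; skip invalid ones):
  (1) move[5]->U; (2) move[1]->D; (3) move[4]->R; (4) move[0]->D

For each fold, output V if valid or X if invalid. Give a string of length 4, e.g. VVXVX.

Initial: RRDRURRD -> [(0, 0), (1, 0), (2, 0), (2, -1), (3, -1), (3, 0), (4, 0), (5, 0), (5, -1)]
Fold 1: move[5]->U => RRDRUURD VALID
Fold 2: move[1]->D => RDDRUURD VALID
Fold 3: move[4]->R => RDDRRURD VALID
Fold 4: move[0]->D => DDDRRURD VALID

Answer: VVVV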